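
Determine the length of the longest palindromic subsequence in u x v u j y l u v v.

5

One longest palindromic subsequence is vuluv (positions 3,4,7,8,10); it reads the same forward and backward, and the interval DP gives dp[1][10] = 5.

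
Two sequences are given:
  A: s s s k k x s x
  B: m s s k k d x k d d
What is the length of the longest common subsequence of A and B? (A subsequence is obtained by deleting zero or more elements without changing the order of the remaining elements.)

5

Backtracking the LCS table gives one alignment: s (A2,B2) → s (A3,B3) → k (A4,B4) → k (A5,B5) → x (A6,B7).
So the longest common subsequence has length 5.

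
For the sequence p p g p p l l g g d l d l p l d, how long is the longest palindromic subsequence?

8

Using dp[i][j] = 2 + dp[i+1][j−1] if the ends match, else max(dp[i+1][j], dp[i][j−1]):
dp[1][16] = 8. A witness is pllggllp at positions 5,6,7,8,9,11,13,14.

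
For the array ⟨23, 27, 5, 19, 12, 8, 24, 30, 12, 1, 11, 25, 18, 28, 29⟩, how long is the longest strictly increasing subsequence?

6

Scanning left to right, the best length ending at each element is: 23→1, 27→2, 5→1, 19→2, 12→2, 8→2, 24→3, 30→4, 12→3, 1→1, 11→3, 25→4, 18→4, 28→5, 29→6.
So the longest increasing subsequence has length 6, e.g. 5, 19, 24, 25, 28, 29.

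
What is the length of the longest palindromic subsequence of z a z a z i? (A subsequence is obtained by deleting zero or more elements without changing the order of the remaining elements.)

Using dp[i][j] = 2 + dp[i+1][j−1] if the ends match, else max(dp[i+1][j], dp[i][j−1]):
dp[1][6] = 5. A witness is zazaz at positions 1,2,3,4,5.

5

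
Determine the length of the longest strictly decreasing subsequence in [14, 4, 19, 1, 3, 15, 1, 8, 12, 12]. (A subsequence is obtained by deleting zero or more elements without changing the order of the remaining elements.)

4

One longest decreasing subsequence is 14, 4, 3, 1 (positions 1,2,5,7), of length 4; no longer one exists.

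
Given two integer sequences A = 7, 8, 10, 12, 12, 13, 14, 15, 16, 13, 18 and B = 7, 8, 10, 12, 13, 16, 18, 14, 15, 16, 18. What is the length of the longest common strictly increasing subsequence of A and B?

9

A longest common strictly increasing subsequence is 7, 8, 10, 12, 13, 14, 15, 16, 18 (length 9); it appears in order in both A and B, and no longer such subsequence exists.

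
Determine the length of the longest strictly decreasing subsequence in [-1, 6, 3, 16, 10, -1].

3

Let dp[i] be the longest decreasing subsequence ending at position i. Then dp = [1, 1, 2, 1, 2, 3].
The maximum is 3; one witness is 6, 3, -1 at positions 2,3,6.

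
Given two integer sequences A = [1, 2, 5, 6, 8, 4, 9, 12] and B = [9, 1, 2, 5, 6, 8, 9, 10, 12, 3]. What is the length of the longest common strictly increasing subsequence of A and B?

A longest common strictly increasing subsequence is 1, 2, 5, 6, 8, 9, 12 (length 7); it appears in order in both A and B, and no longer such subsequence exists.

7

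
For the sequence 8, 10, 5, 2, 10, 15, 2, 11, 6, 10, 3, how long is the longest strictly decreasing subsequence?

4

Scanning left to right, the best length ending at each element is: 8→1, 10→1, 5→2, 2→3, 10→1, 15→1, 2→3, 11→2, 6→3, 10→3, 3→4.
So the longest decreasing subsequence has length 4, e.g. 15, 11, 6, 3.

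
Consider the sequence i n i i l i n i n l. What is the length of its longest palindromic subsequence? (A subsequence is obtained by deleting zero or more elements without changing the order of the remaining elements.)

7

Using dp[i][j] = 2 + dp[i+1][j−1] if the ends match, else max(dp[i+1][j], dp[i][j−1]):
dp[1][10] = 7. A witness is niiliin at positions 2,3,4,5,6,8,9.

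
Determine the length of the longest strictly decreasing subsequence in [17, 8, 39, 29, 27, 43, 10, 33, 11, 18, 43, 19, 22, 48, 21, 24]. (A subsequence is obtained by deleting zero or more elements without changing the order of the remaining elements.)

Scanning left to right, the best length ending at each element is: 17→1, 8→2, 39→1, 29→2, 27→3, 43→1, 10→4, 33→2, 11→4, 18→4, 43→1, 19→4, 22→4, 48→1, 21→5, 24→4.
So the longest decreasing subsequence has length 5, e.g. 39, 29, 27, 22, 21.

5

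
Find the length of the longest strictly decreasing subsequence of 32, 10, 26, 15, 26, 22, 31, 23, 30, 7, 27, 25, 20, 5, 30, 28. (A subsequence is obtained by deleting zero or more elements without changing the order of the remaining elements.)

7

Scanning left to right, the best length ending at each element is: 32→1, 10→2, 26→2, 15→3, 26→2, 22→3, 31→2, 23→3, 30→3, 7→4, 27→4, 25→5, 20→6, 5→7, 30→3, 28→4.
So the longest decreasing subsequence has length 7, e.g. 32, 31, 30, 27, 25, 20, 5.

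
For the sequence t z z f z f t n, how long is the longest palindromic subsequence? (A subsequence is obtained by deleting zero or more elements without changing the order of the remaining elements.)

5

Using dp[i][j] = 2 + dp[i+1][j−1] if the ends match, else max(dp[i+1][j], dp[i][j−1]):
dp[1][8] = 5. A witness is tfzft at positions 1,4,5,6,7.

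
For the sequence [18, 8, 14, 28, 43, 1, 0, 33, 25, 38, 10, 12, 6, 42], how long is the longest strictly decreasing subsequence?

Scanning left to right, the best length ending at each element is: 18→1, 8→2, 14→2, 28→1, 43→1, 1→3, 0→4, 33→2, 25→3, 38→2, 10→4, 12→4, 6→5, 42→2.
So the longest decreasing subsequence has length 5, e.g. 43, 33, 25, 10, 6.

5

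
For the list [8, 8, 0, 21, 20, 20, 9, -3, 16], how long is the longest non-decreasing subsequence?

4

One longest non-decreasing subsequence is 8, 8, 20, 20 (positions 1,2,5,6), of length 4; no longer one exists.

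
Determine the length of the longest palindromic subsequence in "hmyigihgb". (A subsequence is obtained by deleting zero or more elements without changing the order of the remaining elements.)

Using dp[i][j] = 2 + dp[i+1][j−1] if the ends match, else max(dp[i+1][j], dp[i][j−1]):
dp[1][9] = 5. A witness is higih at positions 1,4,5,6,7.

5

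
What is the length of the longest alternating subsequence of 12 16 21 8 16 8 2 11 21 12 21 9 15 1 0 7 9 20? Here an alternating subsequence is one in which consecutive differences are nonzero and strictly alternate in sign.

12

Track the best alternating length ending on an up-step vs a down-step at each position: up/down = 1/1, 2/1, 2/1, 1/3, 4/3, 1/5, 1/5, 6/5, 6/1, 6/7, 8/1, 6/9, 10/9, 1/11, 1/11, 12/11, 12/11, 12/9.
The maximum over both is 12; one such subsequence is 12, 16, 8, 16, 8, 21, 12, 21, 9, 15, 1, 7.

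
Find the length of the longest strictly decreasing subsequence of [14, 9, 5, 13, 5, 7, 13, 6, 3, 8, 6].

5

One longest decreasing subsequence is 14, 9, 7, 6, 3 (positions 1,2,6,8,9), of length 5; no longer one exists.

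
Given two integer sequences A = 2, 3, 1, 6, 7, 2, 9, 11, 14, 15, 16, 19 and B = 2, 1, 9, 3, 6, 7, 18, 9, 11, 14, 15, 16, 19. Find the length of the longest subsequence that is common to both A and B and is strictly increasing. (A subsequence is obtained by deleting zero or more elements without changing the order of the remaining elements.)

A longest common strictly increasing subsequence is 2, 3, 6, 7, 9, 11, 14, 15, 16, 19 (length 10); it appears in order in both A and B, and no longer such subsequence exists.

10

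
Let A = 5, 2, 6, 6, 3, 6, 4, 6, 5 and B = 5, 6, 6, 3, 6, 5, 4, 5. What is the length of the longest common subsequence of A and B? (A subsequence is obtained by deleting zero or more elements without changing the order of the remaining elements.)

A longest common subsequence is 5, 6, 6, 3, 6, 4, 5 (length 7); the LCS DP confirms no longer common subsequence exists.

7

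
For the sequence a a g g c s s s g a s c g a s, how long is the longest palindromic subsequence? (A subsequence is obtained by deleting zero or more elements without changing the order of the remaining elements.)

Using dp[i][j] = 2 + dp[i+1][j−1] if the ends match, else max(dp[i+1][j], dp[i][j−1]):
dp[1][15] = 10. A witness is agcsssscga at positions 2,3,5,6,7,8,11,12,13,14.

10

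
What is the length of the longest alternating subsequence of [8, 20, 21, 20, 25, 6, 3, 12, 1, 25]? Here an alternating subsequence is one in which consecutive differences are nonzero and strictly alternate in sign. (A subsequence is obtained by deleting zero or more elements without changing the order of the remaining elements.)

A longest alternating subsequence is 8, 21, 20, 25, 6, 12, 1, 25 (positions 1,3,4,5,6,8,9,10); its 7 consecutive differences strictly alternate in sign, and length 8 is optimal.

8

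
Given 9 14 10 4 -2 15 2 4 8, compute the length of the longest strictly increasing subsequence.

Let dp[i] be the longest increasing subsequence ending at position i. Then dp = [1, 2, 2, 1, 1, 3, 2, 3, 4].
The maximum is 4; one witness is -2, 2, 4, 8 at positions 5,7,8,9.

4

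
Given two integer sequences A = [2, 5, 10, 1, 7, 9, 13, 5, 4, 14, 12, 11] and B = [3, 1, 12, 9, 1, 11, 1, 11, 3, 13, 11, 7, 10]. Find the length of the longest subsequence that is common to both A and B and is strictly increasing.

3

For each value that appears in both, track the longest common increasing run ending there.
The best achievable length is 3; one witness is 1, 9, 11 (A-positions 4,6,12, B-positions 2,4,6).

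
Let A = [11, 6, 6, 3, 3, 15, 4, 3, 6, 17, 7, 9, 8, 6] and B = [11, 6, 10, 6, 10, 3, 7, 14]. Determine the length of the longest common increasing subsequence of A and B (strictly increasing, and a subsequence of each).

2

A longest common strictly increasing subsequence is 6, 7 (length 2); it appears in order in both A and B, and no longer such subsequence exists.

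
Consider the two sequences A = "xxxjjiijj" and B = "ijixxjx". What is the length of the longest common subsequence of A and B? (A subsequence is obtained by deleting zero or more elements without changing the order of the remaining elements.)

Backtracking the LCS table gives one alignment: x (A1,B4) → x (A2,B5) → x (A3,B7).
So the longest common subsequence has length 3.

3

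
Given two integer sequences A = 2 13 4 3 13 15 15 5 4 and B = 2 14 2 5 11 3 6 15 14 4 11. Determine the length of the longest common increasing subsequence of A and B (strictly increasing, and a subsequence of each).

A longest common strictly increasing subsequence is 2, 3, 15 (length 3); it appears in order in both A and B, and no longer such subsequence exists.

3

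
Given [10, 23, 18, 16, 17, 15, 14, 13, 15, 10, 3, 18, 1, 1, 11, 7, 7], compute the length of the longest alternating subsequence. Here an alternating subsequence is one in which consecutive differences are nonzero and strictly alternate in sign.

11

A longest alternating subsequence is 10, 23, 16, 17, 14, 15, 10, 18, 1, 11, 7 (positions 1,2,4,5,7,9,10,12,13,15,16); its 10 consecutive differences strictly alternate in sign, and length 11 is optimal.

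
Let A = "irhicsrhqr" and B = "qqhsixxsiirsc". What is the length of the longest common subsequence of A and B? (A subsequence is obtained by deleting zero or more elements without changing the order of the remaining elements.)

A longest common subsequence is hisr (length 4); the LCS DP confirms no longer common subsequence exists.

4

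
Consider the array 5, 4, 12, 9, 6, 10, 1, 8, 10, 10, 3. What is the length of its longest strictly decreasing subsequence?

4

Let dp[i] be the longest decreasing subsequence ending at position i. Then dp = [1, 2, 1, 2, 3, 2, 4, 3, 2, 2, 4].
The maximum is 4; one witness is 12, 9, 6, 1 at positions 3,4,5,7.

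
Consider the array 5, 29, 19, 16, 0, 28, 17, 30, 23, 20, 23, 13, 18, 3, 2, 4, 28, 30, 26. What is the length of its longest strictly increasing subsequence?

Scanning left to right, the best length ending at each element is: 5→1, 29→2, 19→2, 16→2, 0→1, 28→3, 17→3, 30→4, 23→4, 20→4, 23→5, 13→2, 18→4, 3→2, 2→2, 4→3, 28→6, 30→7, 26→6.
So the longest increasing subsequence has length 7, e.g. 5, 16, 17, 20, 23, 28, 30.

7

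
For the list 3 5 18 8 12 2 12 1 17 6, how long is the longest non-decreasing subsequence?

Let dp[i] be the longest non-decreasing subsequence ending at position i. Then dp = [1, 2, 3, 3, 4, 1, 5, 1, 6, 3].
The maximum is 6; one witness is 3, 5, 8, 12, 12, 17 at positions 1,2,4,5,7,9.

6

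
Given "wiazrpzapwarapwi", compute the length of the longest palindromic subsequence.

9

Using dp[i][j] = 2 + dp[i+1][j−1] if the ends match, else max(dp[i+1][j], dp[i][j−1]):
dp[1][16] = 9. A witness is iarawarai at positions 2,3,5,8,10,11,12,13,16.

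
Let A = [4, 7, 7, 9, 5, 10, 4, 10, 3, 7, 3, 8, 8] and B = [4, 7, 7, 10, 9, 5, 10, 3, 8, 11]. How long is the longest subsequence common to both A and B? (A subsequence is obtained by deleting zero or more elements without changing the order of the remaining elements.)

A longest common subsequence is 4, 7, 7, 9, 5, 10, 3, 8 (length 8); the LCS DP confirms no longer common subsequence exists.

8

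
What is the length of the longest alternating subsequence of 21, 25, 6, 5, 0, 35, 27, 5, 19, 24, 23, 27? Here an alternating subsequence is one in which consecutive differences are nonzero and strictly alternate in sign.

8

Track the best alternating length ending on an up-step vs a down-step at each position: up/down = 1/1, 2/1, 1/3, 1/3, 1/3, 4/1, 4/5, 4/5, 6/5, 6/5, 6/7, 8/5.
The maximum over both is 8; one such subsequence is 21, 25, 6, 35, 5, 24, 23, 27.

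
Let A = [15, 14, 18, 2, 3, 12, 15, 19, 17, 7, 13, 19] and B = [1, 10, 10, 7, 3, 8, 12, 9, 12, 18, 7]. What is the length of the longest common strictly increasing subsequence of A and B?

2

For each value that appears in both, track the longest common increasing run ending there.
The best achievable length is 2; one witness is 3, 12 (A-positions 5,6, B-positions 5,7).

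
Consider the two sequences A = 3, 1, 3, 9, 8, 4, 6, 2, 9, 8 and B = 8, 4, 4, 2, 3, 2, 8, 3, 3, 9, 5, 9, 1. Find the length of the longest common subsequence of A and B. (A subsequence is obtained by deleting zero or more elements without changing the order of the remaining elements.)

4

A longest common subsequence is 3, 3, 9, 9 (length 4); the LCS DP confirms no longer common subsequence exists.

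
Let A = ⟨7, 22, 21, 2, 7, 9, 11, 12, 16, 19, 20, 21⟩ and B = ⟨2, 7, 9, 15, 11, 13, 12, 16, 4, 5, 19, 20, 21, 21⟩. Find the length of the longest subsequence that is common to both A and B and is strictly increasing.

9

A longest common strictly increasing subsequence is 2, 7, 9, 11, 12, 16, 19, 20, 21 (length 9); it appears in order in both A and B, and no longer such subsequence exists.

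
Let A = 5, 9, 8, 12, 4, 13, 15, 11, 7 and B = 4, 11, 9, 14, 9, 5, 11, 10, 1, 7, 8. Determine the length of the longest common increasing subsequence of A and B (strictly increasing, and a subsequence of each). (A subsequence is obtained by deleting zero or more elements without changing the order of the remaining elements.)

For each value that appears in both, track the longest common increasing run ending there.
The best achievable length is 2; one witness is 4, 11 (A-positions 5,8, B-positions 1,2).

2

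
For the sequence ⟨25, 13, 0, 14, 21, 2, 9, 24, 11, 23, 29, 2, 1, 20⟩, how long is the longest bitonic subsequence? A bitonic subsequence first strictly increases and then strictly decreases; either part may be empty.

8

One longest bitonic subsequence is 0, 2, 9, 11, 23, 29, 2, 1 (positions 3,6,7,9,10,11,12,13): it rises to 29 then falls. Length 8 is optimal.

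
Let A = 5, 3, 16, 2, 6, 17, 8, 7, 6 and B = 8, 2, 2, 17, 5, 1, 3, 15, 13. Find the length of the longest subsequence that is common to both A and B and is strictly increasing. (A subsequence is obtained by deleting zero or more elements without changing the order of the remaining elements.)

2

For each value that appears in both, track the longest common increasing run ending there.
The best achievable length is 2; one witness is 2, 17 (A-positions 4,6, B-positions 2,4).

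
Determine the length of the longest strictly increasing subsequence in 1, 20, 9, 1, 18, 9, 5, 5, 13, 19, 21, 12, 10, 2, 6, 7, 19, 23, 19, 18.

6

Let dp[i] be the longest increasing subsequence ending at position i. Then dp = [1, 2, 2, 1, 3, 2, 2, 2, 3, 4, 5, 3, 3, 2, 3, 4, 5, 6, 5, 5].
The maximum is 6; one witness is 1, 9, 18, 19, 21, 23 at positions 1,3,5,10,11,18.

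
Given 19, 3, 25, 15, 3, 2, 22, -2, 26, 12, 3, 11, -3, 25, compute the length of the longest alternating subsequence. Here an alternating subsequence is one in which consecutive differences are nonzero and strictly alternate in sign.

A longest alternating subsequence is 19, 3, 25, 15, 22, -2, 26, 3, 11, -3, 25 (positions 1,2,3,4,7,8,9,11,12,13,14); its 10 consecutive differences strictly alternate in sign, and length 11 is optimal.

11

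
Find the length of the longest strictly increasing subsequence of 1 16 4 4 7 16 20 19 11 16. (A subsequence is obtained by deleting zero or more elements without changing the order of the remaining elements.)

Let dp[i] be the longest increasing subsequence ending at position i. Then dp = [1, 2, 2, 2, 3, 4, 5, 5, 4, 5].
The maximum is 5; one witness is 1, 4, 7, 16, 20 at positions 1,3,5,6,7.

5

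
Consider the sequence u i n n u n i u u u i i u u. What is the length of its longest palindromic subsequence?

9

Using dp[i][j] = 2 + dp[i+1][j−1] if the ends match, else max(dp[i+1][j], dp[i][j−1]):
dp[1][14] = 9. A witness is uuiuuuiuu at positions 1,5,7,8,9,10,12,13,14.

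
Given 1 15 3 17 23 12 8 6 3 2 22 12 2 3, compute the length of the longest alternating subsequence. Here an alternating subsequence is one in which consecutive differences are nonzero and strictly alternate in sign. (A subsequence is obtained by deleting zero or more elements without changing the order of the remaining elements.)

8

A longest alternating subsequence is 1, 15, 3, 17, 12, 22, 2, 3 (positions 1,2,3,4,6,11,13,14); its 7 consecutive differences strictly alternate in sign, and length 8 is optimal.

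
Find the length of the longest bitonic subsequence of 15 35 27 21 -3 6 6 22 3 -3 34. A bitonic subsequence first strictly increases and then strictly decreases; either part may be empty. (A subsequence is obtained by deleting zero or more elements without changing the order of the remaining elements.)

One longest bitonic subsequence is 15, 35, 27, 21, 6, 3, -3 (positions 1,2,3,4,7,9,10): it rises to 35 then falls. Length 7 is optimal.

7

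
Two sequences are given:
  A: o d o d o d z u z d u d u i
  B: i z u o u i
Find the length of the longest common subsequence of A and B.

4

Backtracking the LCS table gives one alignment: z (A7,B2) → u (A8,B3) → u (A13,B5) → i (A14,B6).
So the longest common subsequence has length 4.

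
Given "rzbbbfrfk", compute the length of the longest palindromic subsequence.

5

Using dp[i][j] = 2 + dp[i+1][j−1] if the ends match, else max(dp[i+1][j], dp[i][j−1]):
dp[1][9] = 5. A witness is rbbbr at positions 1,3,4,5,7.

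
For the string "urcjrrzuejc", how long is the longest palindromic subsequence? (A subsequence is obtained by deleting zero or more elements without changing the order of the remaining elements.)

Using dp[i][j] = 2 + dp[i+1][j−1] if the ends match, else max(dp[i+1][j], dp[i][j−1]):
dp[1][11] = 6. A witness is cjrrjc at positions 3,4,5,6,10,11.

6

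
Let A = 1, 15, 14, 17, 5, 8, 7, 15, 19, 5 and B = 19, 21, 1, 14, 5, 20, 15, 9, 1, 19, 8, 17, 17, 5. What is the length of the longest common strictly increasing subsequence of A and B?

4

For each value that appears in both, track the longest common increasing run ending there.
The best achievable length is 4; one witness is 1, 14, 15, 19 (A-positions 1,3,8,9, B-positions 3,4,7,10).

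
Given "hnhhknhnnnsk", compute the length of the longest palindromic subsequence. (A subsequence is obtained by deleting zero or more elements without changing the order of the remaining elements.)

6

One longest palindromic subsequence is knnnnk (positions 5,6,8,9,10,12); it reads the same forward and backward, and the interval DP gives dp[1][12] = 6.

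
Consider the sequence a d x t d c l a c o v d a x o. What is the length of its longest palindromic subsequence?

7

Using dp[i][j] = 2 + dp[i+1][j−1] if the ends match, else max(dp[i+1][j], dp[i][j−1]):
dp[1][15] = 7. A witness is xdcacdx at positions 3,5,6,8,9,12,14.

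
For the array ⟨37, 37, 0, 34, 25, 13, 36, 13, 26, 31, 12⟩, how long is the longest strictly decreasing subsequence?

5

Let dp[i] be the longest decreasing subsequence ending at position i. Then dp = [1, 1, 2, 2, 3, 4, 2, 4, 3, 3, 5].
The maximum is 5; one witness is 37, 34, 25, 13, 12 at positions 1,4,5,6,11.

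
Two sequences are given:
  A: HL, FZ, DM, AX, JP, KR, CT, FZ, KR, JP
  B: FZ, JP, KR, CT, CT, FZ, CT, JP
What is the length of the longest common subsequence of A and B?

Backtracking the LCS table gives one alignment: FZ (A2,B1) → JP (A5,B2) → KR (A6,B3) → CT (A7,B5) → FZ (A8,B6) → JP (A10,B8).
So the longest common subsequence has length 6.

6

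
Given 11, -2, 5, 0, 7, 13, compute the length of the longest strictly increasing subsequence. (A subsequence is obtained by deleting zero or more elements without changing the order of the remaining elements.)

One longest increasing subsequence is -2, 5, 7, 13 (positions 2,3,5,6), of length 4; no longer one exists.

4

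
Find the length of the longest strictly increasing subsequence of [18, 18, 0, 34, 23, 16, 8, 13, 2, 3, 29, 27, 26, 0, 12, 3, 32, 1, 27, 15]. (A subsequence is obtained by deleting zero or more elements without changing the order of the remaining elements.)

5

Scanning left to right, the best length ending at each element is: 18→1, 18→1, 0→1, 34→2, 23→2, 16→2, 8→2, 13→3, 2→2, 3→3, 29→4, 27→4, 26→4, 0→1, 12→4, 3→3, 32→5, 1→2, 27→5, 15→5.
So the longest increasing subsequence has length 5, e.g. 0, 8, 13, 29, 32.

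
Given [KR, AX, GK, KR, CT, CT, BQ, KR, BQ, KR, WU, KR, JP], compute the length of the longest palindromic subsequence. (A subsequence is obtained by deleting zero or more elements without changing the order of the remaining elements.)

Using dp[i][j] = 2 + dp[i+1][j−1] if the ends match, else max(dp[i+1][j], dp[i][j−1]):
dp[1][13] = 7. A witness is KR KR BQ KR BQ KR KR at positions 1,4,7,8,9,10,12.

7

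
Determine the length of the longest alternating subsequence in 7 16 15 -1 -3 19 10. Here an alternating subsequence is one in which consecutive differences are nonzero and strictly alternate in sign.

5

Track the best alternating length ending on an up-step vs a down-step at each position: up/down = 1/1, 2/1, 2/3, 1/3, 1/3, 4/1, 4/5.
The maximum over both is 5; one such subsequence is 7, 16, 15, 19, 10.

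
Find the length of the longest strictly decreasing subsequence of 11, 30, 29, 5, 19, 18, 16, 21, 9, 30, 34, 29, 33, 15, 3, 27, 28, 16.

Scanning left to right, the best length ending at each element is: 11→1, 30→1, 29→2, 5→3, 19→3, 18→4, 16→5, 21→3, 9→6, 30→1, 34→1, 29→2, 33→2, 15→6, 3→7, 27→3, 28→3, 16→5.
So the longest decreasing subsequence has length 7, e.g. 30, 29, 19, 18, 16, 9, 3.

7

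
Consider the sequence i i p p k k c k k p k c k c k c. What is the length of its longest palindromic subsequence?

One longest palindromic subsequence is kckkpkkck (positions 6,7,8,9,10,11,13,14,15); it reads the same forward and backward, and the interval DP gives dp[1][16] = 9.

9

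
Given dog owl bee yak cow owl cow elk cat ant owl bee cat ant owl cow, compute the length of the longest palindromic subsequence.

Using dp[i][j] = 2 + dp[i+1][j−1] if the ends match, else max(dp[i+1][j], dp[i][j−1]):
dp[1][16] = 7. A witness is cow owl ant cat ant owl cow at positions 5,6,10,13,14,15,16.

7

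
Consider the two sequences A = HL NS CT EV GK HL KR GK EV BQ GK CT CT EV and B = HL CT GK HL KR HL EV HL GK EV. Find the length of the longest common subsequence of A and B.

8

Backtracking the LCS table gives one alignment: HL (A1,B1) → CT (A3,B2) → GK (A5,B3) → HL (A6,B4) → KR (A7,B5) → EV (A9,B7) → GK (A11,B9) → EV (A14,B10).
So the longest common subsequence has length 8.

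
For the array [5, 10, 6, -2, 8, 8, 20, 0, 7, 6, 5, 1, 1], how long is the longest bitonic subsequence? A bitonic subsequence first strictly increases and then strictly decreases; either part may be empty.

Let inc[i] be the LIS ending at i and dec[i] the longest strictly decreasing subsequence starting at i. inc = [1, 2, 2, 1, 3, 3, 4, 2, 3, 3, 3, 3, 3], dec = [2, 6, 3, 1, 5, 5, 5, 1, 4, 3, 2, 1, 1].
max_i inc[i]+dec[i]−1 = 8, with one witness 5, 6, 8, 20, 7, 6, 5, 1.

8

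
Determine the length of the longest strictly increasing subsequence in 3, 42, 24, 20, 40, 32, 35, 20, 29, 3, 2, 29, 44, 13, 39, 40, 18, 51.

7

Scanning left to right, the best length ending at each element is: 3→1, 42→2, 24→2, 20→2, 40→3, 32→3, 35→4, 20→2, 29→3, 3→1, 2→1, 29→3, 44→5, 13→2, 39→5, 40→6, 18→3, 51→7.
So the longest increasing subsequence has length 7, e.g. 3, 24, 32, 35, 39, 40, 51.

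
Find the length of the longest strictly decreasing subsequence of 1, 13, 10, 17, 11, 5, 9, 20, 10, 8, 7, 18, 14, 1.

Scanning left to right, the best length ending at each element is: 1→1, 13→1, 10→2, 17→1, 11→2, 5→3, 9→3, 20→1, 10→3, 8→4, 7→5, 18→2, 14→3, 1→6.
So the longest decreasing subsequence has length 6, e.g. 13, 10, 9, 8, 7, 1.

6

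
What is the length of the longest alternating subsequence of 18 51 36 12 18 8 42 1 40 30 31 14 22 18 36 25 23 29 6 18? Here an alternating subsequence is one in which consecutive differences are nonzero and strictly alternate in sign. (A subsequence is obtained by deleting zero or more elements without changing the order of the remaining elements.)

18

A longest alternating subsequence is 18, 51, 12, 18, 8, 42, 1, 40, 30, 31, 14, 22, 18, 36, 25, 29, 6, 18 (positions 1,2,4,5,6,7,8,9,10,11,12,13,14,15,16,18,19,20); its 17 consecutive differences strictly alternate in sign, and length 18 is optimal.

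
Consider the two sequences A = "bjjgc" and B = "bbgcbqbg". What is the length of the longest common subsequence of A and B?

A longest common subsequence is bgc (length 3); the LCS DP confirms no longer common subsequence exists.

3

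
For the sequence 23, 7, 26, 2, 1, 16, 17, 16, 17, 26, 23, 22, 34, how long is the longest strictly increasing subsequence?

Scanning left to right, the best length ending at each element is: 23→1, 7→1, 26→2, 2→1, 1→1, 16→2, 17→3, 16→2, 17→3, 26→4, 23→4, 22→4, 34→5.
So the longest increasing subsequence has length 5, e.g. 7, 16, 17, 26, 34.

5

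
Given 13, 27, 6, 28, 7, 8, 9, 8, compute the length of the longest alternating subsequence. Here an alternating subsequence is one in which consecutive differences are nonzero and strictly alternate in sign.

Track the best alternating length ending on an up-step vs a down-step at each position: up/down = 1/1, 2/1, 1/3, 4/1, 4/5, 6/5, 6/5, 6/7.
The maximum over both is 7; one such subsequence is 13, 27, 6, 28, 7, 9, 8.

7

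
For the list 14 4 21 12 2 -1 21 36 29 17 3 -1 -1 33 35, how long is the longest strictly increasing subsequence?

6

Let dp[i] be the longest increasing subsequence ending at position i. Then dp = [1, 1, 2, 2, 1, 1, 3, 4, 4, 3, 2, 1, 1, 5, 6].
The maximum is 6; one witness is 4, 12, 21, 29, 33, 35 at positions 2,4,7,9,14,15.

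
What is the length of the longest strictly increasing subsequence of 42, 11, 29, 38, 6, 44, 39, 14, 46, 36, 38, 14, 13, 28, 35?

5

One longest increasing subsequence is 11, 29, 38, 44, 46 (positions 2,3,4,6,9), of length 5; no longer one exists.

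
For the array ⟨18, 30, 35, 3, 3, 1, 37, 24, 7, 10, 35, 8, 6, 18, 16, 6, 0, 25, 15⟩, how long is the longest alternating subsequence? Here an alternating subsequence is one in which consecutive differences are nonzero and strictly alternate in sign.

11

Track the best alternating length ending on an up-step vs a down-step at each position: up/down = 1/1, 2/1, 2/1, 1/3, 1/3, 1/3, 4/1, 4/5, 4/5, 6/5, 6/5, 6/7, 4/7, 8/7, 8/9, 4/9, 1/9, 10/7, 10/11.
The maximum over both is 11; one such subsequence is 18, 30, 3, 37, 7, 10, 8, 18, 16, 25, 15.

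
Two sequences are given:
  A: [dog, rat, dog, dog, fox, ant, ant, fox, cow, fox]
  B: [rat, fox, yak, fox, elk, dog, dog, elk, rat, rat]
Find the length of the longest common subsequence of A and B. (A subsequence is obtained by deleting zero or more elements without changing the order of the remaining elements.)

3

Backtracking the LCS table gives one alignment: rat (A2,B1) → dog (A3,B6) → dog (A4,B7).
So the longest common subsequence has length 3.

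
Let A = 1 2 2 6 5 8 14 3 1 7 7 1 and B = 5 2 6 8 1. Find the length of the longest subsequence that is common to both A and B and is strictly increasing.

3

A longest common strictly increasing subsequence is 2, 6, 8 (length 3); it appears in order in both A and B, and no longer such subsequence exists.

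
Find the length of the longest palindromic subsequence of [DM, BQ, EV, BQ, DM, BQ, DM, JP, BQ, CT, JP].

5

One longest palindromic subsequence is BQ DM BQ DM BQ (positions 4,5,6,7,9); it reads the same forward and backward, and the interval DP gives dp[1][11] = 5.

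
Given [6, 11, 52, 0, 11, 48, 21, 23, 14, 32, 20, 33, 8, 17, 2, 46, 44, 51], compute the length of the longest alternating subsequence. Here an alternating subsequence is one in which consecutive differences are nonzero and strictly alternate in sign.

Track the best alternating length ending on an up-step vs a down-step at each position: up/down = 1/1, 2/1, 2/1, 1/3, 4/3, 4/3, 4/5, 6/5, 4/7, 8/5, 8/9, 10/5, 4/11, 12/11, 4/13, 14/5, 14/15, 16/3.
The maximum over both is 16; one such subsequence is 6, 11, 0, 48, 21, 23, 14, 32, 20, 33, 8, 17, 2, 46, 44, 51.

16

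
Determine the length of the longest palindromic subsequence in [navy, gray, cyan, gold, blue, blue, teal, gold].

4

Using dp[i][j] = 2 + dp[i+1][j−1] if the ends match, else max(dp[i+1][j], dp[i][j−1]):
dp[1][8] = 4. A witness is gold blue blue gold at positions 4,5,6,8.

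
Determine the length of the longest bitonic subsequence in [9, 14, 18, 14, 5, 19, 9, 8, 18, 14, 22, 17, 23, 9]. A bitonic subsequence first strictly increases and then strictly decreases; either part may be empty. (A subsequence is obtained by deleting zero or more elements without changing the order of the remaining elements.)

One longest bitonic subsequence is 9, 14, 18, 19, 18, 17, 9 (positions 1,2,3,6,9,12,14): it rises to 19 then falls. Length 7 is optimal.

7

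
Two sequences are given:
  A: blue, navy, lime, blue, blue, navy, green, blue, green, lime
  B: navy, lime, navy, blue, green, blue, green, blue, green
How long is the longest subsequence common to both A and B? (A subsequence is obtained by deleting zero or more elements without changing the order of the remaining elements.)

7

A longest common subsequence is navy, lime, blue, blue, green, blue, green (length 7); the LCS DP confirms no longer common subsequence exists.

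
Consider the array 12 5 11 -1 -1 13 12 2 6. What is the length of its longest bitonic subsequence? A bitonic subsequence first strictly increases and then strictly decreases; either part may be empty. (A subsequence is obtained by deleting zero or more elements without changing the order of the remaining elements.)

One longest bitonic subsequence is 5, 11, 13, 12, 6 (positions 2,3,6,7,9): it rises to 13 then falls. Length 5 is optimal.

5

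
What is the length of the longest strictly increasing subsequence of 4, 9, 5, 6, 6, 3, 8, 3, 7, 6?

4

Scanning left to right, the best length ending at each element is: 4→1, 9→2, 5→2, 6→3, 6→3, 3→1, 8→4, 3→1, 7→4, 6→3.
So the longest increasing subsequence has length 4, e.g. 4, 5, 6, 8.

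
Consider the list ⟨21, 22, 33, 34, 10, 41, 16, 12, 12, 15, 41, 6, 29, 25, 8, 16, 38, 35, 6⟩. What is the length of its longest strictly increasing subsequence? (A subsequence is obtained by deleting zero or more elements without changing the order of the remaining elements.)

Let dp[i] be the longest increasing subsequence ending at position i. Then dp = [1, 2, 3, 4, 1, 5, 2, 2, 2, 3, 5, 1, 4, 4, 2, 4, 5, 5, 1].
The maximum is 5; one witness is 21, 22, 33, 34, 41 at positions 1,2,3,4,6.

5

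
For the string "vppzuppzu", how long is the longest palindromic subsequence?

5

One longest palindromic subsequence is ppupp (positions 2,3,5,6,7); it reads the same forward and backward, and the interval DP gives dp[1][9] = 5.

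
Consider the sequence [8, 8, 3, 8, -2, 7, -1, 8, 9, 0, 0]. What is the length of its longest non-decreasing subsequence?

One longest non-decreasing subsequence is 8, 8, 8, 8, 9 (positions 1,2,4,8,9), of length 5; no longer one exists.

5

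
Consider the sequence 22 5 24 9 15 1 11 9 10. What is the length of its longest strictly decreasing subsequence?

4

Let dp[i] be the longest decreasing subsequence ending at position i. Then dp = [1, 2, 1, 2, 2, 3, 3, 4, 4].
The maximum is 4; one witness is 22, 15, 11, 9 at positions 1,5,7,8.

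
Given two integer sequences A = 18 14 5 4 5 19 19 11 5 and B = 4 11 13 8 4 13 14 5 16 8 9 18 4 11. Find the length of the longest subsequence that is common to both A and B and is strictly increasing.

3

A longest common strictly increasing subsequence is 4, 5, 11 (length 3); it appears in order in both A and B, and no longer such subsequence exists.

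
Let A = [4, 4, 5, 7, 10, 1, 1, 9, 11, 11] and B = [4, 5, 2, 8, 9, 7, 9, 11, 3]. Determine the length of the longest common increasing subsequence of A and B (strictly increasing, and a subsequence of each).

A longest common strictly increasing subsequence is 4, 5, 7, 9, 11 (length 5); it appears in order in both A and B, and no longer such subsequence exists.

5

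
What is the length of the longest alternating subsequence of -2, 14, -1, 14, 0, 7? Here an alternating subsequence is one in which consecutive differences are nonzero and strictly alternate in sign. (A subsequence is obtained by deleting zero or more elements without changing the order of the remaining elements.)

6

A longest alternating subsequence is -2, 14, -1, 14, 0, 7 (positions 1,2,3,4,5,6); its 5 consecutive differences strictly alternate in sign, and length 6 is optimal.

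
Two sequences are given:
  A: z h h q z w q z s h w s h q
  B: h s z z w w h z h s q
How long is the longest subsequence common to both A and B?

Backtracking the LCS table gives one alignment: z (A1,B3) → z (A5,B4) → w (A6,B6) → z (A8,B8) → h (A10,B9) → s (A12,B10) → q (A14,B11).
So the longest common subsequence has length 7.

7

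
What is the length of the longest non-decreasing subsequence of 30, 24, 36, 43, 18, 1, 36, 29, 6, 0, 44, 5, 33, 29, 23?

Scanning left to right, the best length ending at each element is: 30→1, 24→1, 36→2, 43→3, 18→1, 1→1, 36→3, 29→2, 6→2, 0→1, 44→4, 5→2, 33→3, 29→3, 23→3.
So the longest non-decreasing subsequence has length 4, e.g. 30, 36, 43, 44.

4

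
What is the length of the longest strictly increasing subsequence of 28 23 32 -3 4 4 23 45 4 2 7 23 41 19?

Scanning left to right, the best length ending at each element is: 28→1, 23→1, 32→2, -3→1, 4→2, 4→2, 23→3, 45→4, 4→2, 2→2, 7→3, 23→4, 41→5, 19→4.
So the longest increasing subsequence has length 5, e.g. -3, 4, 7, 23, 41.

5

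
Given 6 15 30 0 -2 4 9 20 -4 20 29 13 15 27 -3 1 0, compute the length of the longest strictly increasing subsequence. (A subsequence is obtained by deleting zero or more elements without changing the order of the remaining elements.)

6

Scanning left to right, the best length ending at each element is: 6→1, 15→2, 30→3, 0→1, -2→1, 4→2, 9→3, 20→4, -4→1, 20→4, 29→5, 13→4, 15→5, 27→6, -3→2, 1→3, 0→3.
So the longest increasing subsequence has length 6, e.g. 0, 4, 9, 13, 15, 27.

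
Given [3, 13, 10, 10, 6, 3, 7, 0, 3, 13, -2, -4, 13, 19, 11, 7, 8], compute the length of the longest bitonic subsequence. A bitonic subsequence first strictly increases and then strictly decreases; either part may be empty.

Let inc[i] be the LIS ending at i and dec[i] the longest strictly decreasing subsequence starting at i. inc = [1, 2, 2, 2, 2, 1, 3, 1, 2, 4, 1, 1, 4, 5, 4, 3, 4], dec = [4, 7, 6, 6, 5, 4, 4, 3, 3, 3, 2, 1, 3, 3, 2, 1, 1].
max_i inc[i]+dec[i]−1 = 8, with one witness 3, 13, 10, 6, 3, 0, -2, -4.

8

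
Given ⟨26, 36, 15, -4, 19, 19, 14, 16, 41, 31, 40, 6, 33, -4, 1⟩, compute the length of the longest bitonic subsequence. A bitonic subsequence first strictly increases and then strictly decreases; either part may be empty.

7

One longest bitonic subsequence is -4, 14, 16, 41, 40, 33, 1 (positions 4,7,8,9,11,13,15): it rises to 41 then falls. Length 7 is optimal.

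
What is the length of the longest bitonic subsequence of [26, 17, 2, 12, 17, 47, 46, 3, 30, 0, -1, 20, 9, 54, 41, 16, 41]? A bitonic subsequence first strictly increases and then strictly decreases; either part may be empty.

8

Let inc[i] be the LIS ending at i and dec[i] the longest strictly decreasing subsequence starting at i. inc = [1, 1, 1, 2, 3, 4, 4, 2, 4, 1, 1, 4, 3, 5, 5, 4, 5], dec = [6, 5, 3, 4, 4, 5, 4, 3, 3, 2, 1, 2, 1, 3, 2, 1, 1].
max_i inc[i]+dec[i]−1 = 8, with one witness 2, 12, 17, 47, 46, 30, 20, 16.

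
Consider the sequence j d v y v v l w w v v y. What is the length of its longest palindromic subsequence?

One longest palindromic subsequence is yvvwwvvy (positions 4,5,6,8,9,10,11,12); it reads the same forward and backward, and the interval DP gives dp[1][12] = 8.

8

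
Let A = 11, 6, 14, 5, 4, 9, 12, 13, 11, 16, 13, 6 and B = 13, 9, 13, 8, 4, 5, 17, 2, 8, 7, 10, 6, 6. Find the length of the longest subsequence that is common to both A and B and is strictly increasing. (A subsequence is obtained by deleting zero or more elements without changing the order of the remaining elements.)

2

A longest common strictly increasing subsequence is 9, 13 (length 2); it appears in order in both A and B, and no longer such subsequence exists.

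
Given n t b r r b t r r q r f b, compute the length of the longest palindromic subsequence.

7

Using dp[i][j] = 2 + dp[i+1][j−1] if the ends match, else max(dp[i+1][j], dp[i][j−1]):
dp[1][13] = 7. A witness is brrrrrb at positions 3,4,5,8,9,11,13.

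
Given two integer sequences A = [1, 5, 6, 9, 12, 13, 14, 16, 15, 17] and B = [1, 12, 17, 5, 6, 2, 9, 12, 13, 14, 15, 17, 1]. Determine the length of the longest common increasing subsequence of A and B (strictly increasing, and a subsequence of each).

A longest common strictly increasing subsequence is 1, 5, 6, 9, 12, 13, 14, 15, 17 (length 9); it appears in order in both A and B, and no longer such subsequence exists.

9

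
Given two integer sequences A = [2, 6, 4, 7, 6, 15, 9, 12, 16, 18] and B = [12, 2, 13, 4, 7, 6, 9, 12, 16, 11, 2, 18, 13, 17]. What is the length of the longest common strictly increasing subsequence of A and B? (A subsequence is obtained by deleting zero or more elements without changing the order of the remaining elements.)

7

For each value that appears in both, track the longest common increasing run ending there.
The best achievable length is 7; one witness is 2, 4, 7, 9, 12, 16, 18 (A-positions 1,3,4,7,8,9,10, B-positions 2,4,5,7,8,9,12).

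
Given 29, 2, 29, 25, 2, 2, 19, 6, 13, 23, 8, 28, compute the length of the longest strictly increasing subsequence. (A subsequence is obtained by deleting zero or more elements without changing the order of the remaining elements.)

5

Let dp[i] be the longest increasing subsequence ending at position i. Then dp = [1, 1, 2, 2, 1, 1, 2, 2, 3, 4, 3, 5].
The maximum is 5; one witness is 2, 6, 13, 23, 28 at positions 2,8,9,10,12.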